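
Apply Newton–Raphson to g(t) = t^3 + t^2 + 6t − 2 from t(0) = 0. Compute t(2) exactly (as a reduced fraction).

59/189

g'(t) = 3t^2 + 2t + 6.
g(0) = −2, g'(0) = 6, so t(1) = 0 − (−2)/6 = 1/3.
g(1/3) = 4/27, g'(1/3) = 7, so t(2) = (1/3) − (4/27)/7 = 59/189.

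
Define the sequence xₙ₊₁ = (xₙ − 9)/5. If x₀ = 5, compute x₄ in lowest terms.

x₁ = (5 − 9)/5 = −4/5.
x₂ = ((−4/5) − 9)/5 = −49/25.
x₃ = ((−49/25) − 9)/5 = −274/125.
x₄ = ((−274/125) − 9)/5 = −1399/625.

−1399/625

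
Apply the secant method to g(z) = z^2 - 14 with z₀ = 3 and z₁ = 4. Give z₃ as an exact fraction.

101/27

g(3) = -5, g(4) = 2. z₂ = 4 - 2·(4 - 3)/(2 - (-5)) = 26/7.
g(4) = 2, g(26/7) = -10/49. z₃ = (26/7) - (-10/49)·((26/7) - 4)/((-10/49) - 2) = 101/27.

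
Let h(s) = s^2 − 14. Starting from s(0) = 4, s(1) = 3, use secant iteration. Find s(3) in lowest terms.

h(4) = 2, h(3) = −5. s(2) = 3 − (−5)·(3 − 4)/((−5) − 2) = 26/7.
h(3) = −5, h(26/7) = −10/49. s(3) = (26/7) − (−10/49)·((26/7) − 3)/((−10/49) − (−5)) = 176/47.

176/47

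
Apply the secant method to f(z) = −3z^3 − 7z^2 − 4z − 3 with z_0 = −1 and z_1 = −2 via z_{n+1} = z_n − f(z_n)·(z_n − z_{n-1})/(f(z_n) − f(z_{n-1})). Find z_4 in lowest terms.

f(−1) = −3, f(−2) = 1. z_2 = (−2) − 1·((−2) − (−1))/(1 − (−3)) = −7/4.
f(−2) = 1, f(−7/4) = −87/64. z_3 = (−7/4) − (−87/64)·((−7/4) − (−2))/((−87/64) − 1) = −286/151.
f(−7/4) = −87/64, f(−286/151) = −521913/3442951. z_4 = (−286/151) − (−521913/3442951)·((−286/151) − (−7/4))/((−521913/3442951) − (−87/64)) = −5849198/3059015.

−5849198/3059015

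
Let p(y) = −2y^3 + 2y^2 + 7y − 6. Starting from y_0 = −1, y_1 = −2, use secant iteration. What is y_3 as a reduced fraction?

p(−1) = −9, p(−2) = 4. y_2 = (−2) − 4·((−2) − (−1))/(4 − (−9)) = −22/13.
p(−2) = 4, p(−22/13) = −5328/2197. y_3 = (−22/13) − (−5328/2197)·((−22/13) − (−2))/((−5328/2197) − 4) = −6382/3529.

−6382/3529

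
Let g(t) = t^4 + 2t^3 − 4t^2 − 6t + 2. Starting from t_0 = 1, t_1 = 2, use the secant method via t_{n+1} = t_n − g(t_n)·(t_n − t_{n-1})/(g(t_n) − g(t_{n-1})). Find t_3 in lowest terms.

21773/12883

g(1) = −5, g(2) = 6. t_2 = 2 − 6·(2 − 1)/(6 − (−5)) = 16/11.
g(2) = 6, g(16/11) = −66750/14641. t_3 = (16/11) − (−66750/14641)·((16/11) − 2)/((−66750/14641) − 6) = 21773/12883.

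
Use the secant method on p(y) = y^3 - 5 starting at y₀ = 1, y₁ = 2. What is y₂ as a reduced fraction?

11/7

p(1) = -4, p(2) = 3. y₂ = 2 - 3·(2 - 1)/(3 - (-4)) = 11/7.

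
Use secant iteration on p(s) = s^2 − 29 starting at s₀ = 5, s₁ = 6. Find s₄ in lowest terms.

p(5) = −4, p(6) = 7. s₂ = 6 − 7·(6 − 5)/(7 − (−4)) = 59/11.
p(6) = 7, p(59/11) = −28/121. s₃ = (59/11) − (−28/121)·((59/11) − 6)/((−28/121) − 7) = 673/125.
p(59/11) = −28/121, p(673/125) = −196/15625. s₄ = (673/125) − (−196/15625)·((673/125) − (59/11))/((−196/15625) − (−28/121)) = 39791/7389.

39791/7389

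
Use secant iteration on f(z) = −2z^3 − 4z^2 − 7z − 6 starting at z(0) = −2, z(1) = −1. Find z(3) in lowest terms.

−506/425

f(−2) = 8, f(−1) = −1. z(2) = (−1) − (−1)·((−1) − (−2))/((−1) − 8) = −10/9.
f(−1) = −1, f(−10/9) = −304/729. z(3) = (−10/9) − (−304/729)·((−10/9) − (−1))/((−304/729) − (−1)) = −506/425.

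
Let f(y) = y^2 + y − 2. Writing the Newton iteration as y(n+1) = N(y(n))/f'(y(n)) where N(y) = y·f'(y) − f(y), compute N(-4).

18

f'(y) = 2y + 1.
N(y) = y·f'(y) − f(y) = y·(2y + 1) − (y^2 + y − 2) = y^2 + 2.
N(-4) = 18.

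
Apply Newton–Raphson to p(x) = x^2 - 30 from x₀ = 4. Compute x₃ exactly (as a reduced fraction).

2033761/371312

p'(x) = 2x.
p(4) = -14, p'(4) = 8, so x₁ = 4 - (-14)/8 = 23/4.
p(23/4) = 49/16, p'(23/4) = 23/2, so x₂ = (23/4) - (49/16)/(23/2) = 1009/184.
p(1009/184) = 2401/33856, p'(1009/184) = 1009/92, so x₃ = (1009/184) - (2401/33856)/(1009/92) = 2033761/371312.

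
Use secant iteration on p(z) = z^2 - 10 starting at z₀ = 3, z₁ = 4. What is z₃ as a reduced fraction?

p(3) = -1, p(4) = 6. z₂ = 4 - 6·(4 - 3)/(6 - (-1)) = 22/7.
p(4) = 6, p(22/7) = -6/49. z₃ = (22/7) - (-6/49)·((22/7) - 4)/((-6/49) - 6) = 79/25.

79/25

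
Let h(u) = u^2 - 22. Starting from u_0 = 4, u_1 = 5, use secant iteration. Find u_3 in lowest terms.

h(4) = -6, h(5) = 3. u_2 = 5 - 3·(5 - 4)/(3 - (-6)) = 14/3.
h(5) = 3, h(14/3) = -2/9. u_3 = (14/3) - (-2/9)·((14/3) - 5)/((-2/9) - 3) = 136/29.

136/29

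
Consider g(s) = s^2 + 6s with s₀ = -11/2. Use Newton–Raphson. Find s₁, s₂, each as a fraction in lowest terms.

s₁ = -121/20, s₂ = -14641/2440

g'(s) = 2s + 6.
g(-11/2) = -11/4, g'(-11/2) = -5, so s₁ = (-11/2) - (-11/4)/(-5) = -121/20.
g(-121/20) = 121/400, g'(-121/20) = -61/10, so s₂ = (-121/20) - (121/400)/(-61/10) = -14641/2440.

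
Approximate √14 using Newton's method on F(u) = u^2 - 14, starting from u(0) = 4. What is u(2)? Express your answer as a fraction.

449/120

F'(u) = 2u.
F(4) = 2, F'(4) = 8, so u(1) = 4 - 2/8 = 15/4.
F(15/4) = 1/16, F'(15/4) = 15/2, so u(2) = (15/4) - (1/16)/(15/2) = 449/120.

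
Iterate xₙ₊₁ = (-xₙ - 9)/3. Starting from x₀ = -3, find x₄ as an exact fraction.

x₁ = (-(-3) - 9)/3 = -2.
x₂ = (-(-2) - 9)/3 = -7/3.
x₃ = (-(-7/3) - 9)/3 = -20/9.
x₄ = (-(-20/9) - 9)/3 = -61/27.

-61/27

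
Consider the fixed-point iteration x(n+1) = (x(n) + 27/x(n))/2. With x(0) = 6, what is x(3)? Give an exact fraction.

56451/10864

x(1) = (6 + 27/6)/2 = 21/4.
x(2) = (21/4 + 27/(21/4))/2 = 291/56.
x(3) = (291/56 + 27/(291/56))/2 = 56451/10864.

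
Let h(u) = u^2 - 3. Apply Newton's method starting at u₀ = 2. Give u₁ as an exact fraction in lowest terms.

7/4

h'(u) = 2u.
h(2) = 1, h'(2) = 4, so u₁ = 2 - 1/4 = 7/4.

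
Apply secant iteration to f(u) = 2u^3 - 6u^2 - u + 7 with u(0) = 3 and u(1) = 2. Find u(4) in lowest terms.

19579807/7667297

f(3) = 4, f(2) = -3. u(2) = 2 - (-3)·(2 - 3)/((-3) - 4) = 17/7.
f(2) = -3, f(17/7) = -744/343. u(3) = (17/7) - (-744/343)·((17/7) - 2)/((-744/343) - (-3)) = 337/95.
f(17/7) = -744/343, f(337/95) = 14771376/857375. u(4) = (337/95) - (14771376/857375)·((337/95) - (17/7))/((14771376/857375) - (-744/343)) = 19579807/7667297.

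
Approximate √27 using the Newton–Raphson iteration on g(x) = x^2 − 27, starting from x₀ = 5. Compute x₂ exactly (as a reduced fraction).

g'(x) = 2x.
g(5) = −2, g'(5) = 10, so x₁ = 5 − (−2)/10 = 26/5.
g(26/5) = 1/25, g'(26/5) = 52/5, so x₂ = (26/5) − (1/25)/(52/5) = 1351/260.

1351/260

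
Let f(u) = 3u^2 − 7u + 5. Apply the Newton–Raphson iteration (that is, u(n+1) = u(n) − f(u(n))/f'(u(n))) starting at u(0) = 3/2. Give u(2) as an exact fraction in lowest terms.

173/112

f'(u) = 6u − 7.
f(3/2) = 5/4, f'(3/2) = 2, so u(1) = (3/2) − (5/4)/2 = 7/8.
f(7/8) = 75/64, f'(7/8) = −7/4, so u(2) = (7/8) − (75/64)/(−7/4) = 173/112.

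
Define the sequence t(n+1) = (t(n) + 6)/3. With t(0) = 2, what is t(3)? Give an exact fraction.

t(1) = (2 + 6)/3 = 8/3.
t(2) = ((8/3) + 6)/3 = 26/9.
t(3) = ((26/9) + 6)/3 = 80/27.

80/27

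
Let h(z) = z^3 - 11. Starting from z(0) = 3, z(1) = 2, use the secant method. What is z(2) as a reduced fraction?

h(3) = 16, h(2) = -3. z(2) = 2 - (-3)·(2 - 3)/((-3) - 16) = 41/19.

41/19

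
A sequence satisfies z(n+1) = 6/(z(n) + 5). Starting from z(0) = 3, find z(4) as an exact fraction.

834/833

z(1) = 6/(3 + 5) = 3/4.
z(2) = 6/(3/4 + 5) = 24/23.
z(3) = 6/(24/23 + 5) = 138/139.
z(4) = 6/(138/139 + 5) = 834/833.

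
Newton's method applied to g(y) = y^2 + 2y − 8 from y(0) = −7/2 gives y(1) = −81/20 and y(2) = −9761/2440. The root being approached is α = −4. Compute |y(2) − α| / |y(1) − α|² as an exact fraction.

10/61

y(1) − α = −81/20 − (−4) = −81/20 + 4 = −1/20, so |y(1) − α| = 1/20.
y(2) − α = −9761/2440 − (−4) = −9761/2440 + 4 = −1/2440, so |y(2) − α| = 1/2440.
|y(1) − α|² = 1/400.
Ratio = (1/2440) / (1/400) = 10/61.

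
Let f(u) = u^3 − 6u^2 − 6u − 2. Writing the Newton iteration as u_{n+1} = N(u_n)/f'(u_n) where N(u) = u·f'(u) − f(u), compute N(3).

f'(u) = 3u^2 − 12u − 6.
N(u) = u·f'(u) − f(u) = u·(3u^2 − 12u − 6) − (u^3 − 6u^2 − 6u − 2) = 2u^3 − 6u^2 + 2.
N(3) = 2.

2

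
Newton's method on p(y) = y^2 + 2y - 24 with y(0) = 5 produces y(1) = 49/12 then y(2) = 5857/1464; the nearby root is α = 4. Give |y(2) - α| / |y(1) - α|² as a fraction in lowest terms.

y(1) - α = 49/12 - 4 = 1/12, so |y(1) - α| = 1/12.
y(2) - α = 5857/1464 - 4 = 1/1464, so |y(2) - α| = 1/1464.
|y(1) - α|² = 1/144.
Ratio = (1/1464) / (1/144) = 6/61.

6/61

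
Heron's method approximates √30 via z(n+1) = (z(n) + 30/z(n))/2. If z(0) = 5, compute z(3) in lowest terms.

z(1) = (5 + 30/5)/2 = 11/2.
z(2) = (11/2 + 30/(11/2))/2 = 241/44.
z(3) = (241/44 + 30/(241/44))/2 = 116161/21208.

116161/21208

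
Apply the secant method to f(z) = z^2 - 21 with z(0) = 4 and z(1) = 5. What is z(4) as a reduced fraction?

4051/884

f(4) = -5, f(5) = 4. z(2) = 5 - 4·(5 - 4)/(4 - (-5)) = 41/9.
f(5) = 4, f(41/9) = -20/81. z(3) = (41/9) - (-20/81)·((41/9) - 5)/((-20/81) - 4) = 197/43.
f(41/9) = -20/81, f(197/43) = -20/1849. z(4) = (197/43) - (-20/1849)·((197/43) - (41/9))/((-20/1849) - (-20/81)) = 4051/884.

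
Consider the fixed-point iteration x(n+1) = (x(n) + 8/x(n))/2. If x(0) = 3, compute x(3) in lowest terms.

x(1) = (3 + 8/3)/2 = 17/6.
x(2) = (17/6 + 8/(17/6))/2 = 577/204.
x(3) = (577/204 + 8/(577/204))/2 = 665857/235416.

665857/235416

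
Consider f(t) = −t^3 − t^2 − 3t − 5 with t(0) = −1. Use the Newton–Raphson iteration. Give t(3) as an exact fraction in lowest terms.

f'(t) = −3t^2 − 2t − 3.
f(−1) = −2, f'(−1) = −4, so t(1) = (−1) − (−2)/(−4) = −3/2.
f(−3/2) = 5/8, f'(−3/2) = −27/4, so t(2) = (−3/2) − (5/8)/(−27/4) = −38/27.
f(−38/27) = 575/19683, f'(−38/27) = −1489/243, so t(3) = (−38/27) − (575/19683)/(−1489/243) = −169171/120609.

−169171/120609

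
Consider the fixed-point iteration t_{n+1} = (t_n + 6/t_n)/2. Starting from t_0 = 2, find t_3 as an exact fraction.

t_1 = (2 + 6/2)/2 = 5/2.
t_2 = (5/2 + 6/(5/2))/2 = 49/20.
t_3 = (49/20 + 6/(49/20))/2 = 4801/1960.

4801/1960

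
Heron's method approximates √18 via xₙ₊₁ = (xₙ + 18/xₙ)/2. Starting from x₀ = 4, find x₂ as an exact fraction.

x₁ = (4 + 18/4)/2 = 17/4.
x₂ = (17/4 + 18/(17/4))/2 = 577/136.

577/136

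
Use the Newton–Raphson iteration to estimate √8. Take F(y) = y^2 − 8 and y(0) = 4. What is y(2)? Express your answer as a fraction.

17/6

F'(y) = 2y.
F(4) = 8, F'(4) = 8, so y(1) = 4 − 8/8 = 3.
F(3) = 1, F'(3) = 6, so y(2) = 3 − 1/6 = 17/6.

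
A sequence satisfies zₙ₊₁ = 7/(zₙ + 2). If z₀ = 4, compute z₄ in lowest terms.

z₁ = 7/(4 + 2) = 7/6.
z₂ = 7/(7/6 + 2) = 42/19.
z₃ = 7/(42/19 + 2) = 133/80.
z₄ = 7/(133/80 + 2) = 560/293.

560/293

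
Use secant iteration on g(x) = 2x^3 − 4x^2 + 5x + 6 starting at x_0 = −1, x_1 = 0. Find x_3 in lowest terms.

−726/941

g(−1) = −5, g(0) = 6. x_2 = 0 − 6·(0 − (−1))/(6 − (−5)) = −6/11.
g(0) = 6, g(−6/11) = 2340/1331. x_3 = (−6/11) − (2340/1331)·((−6/11) − 0)/((2340/1331) − 6) = −726/941.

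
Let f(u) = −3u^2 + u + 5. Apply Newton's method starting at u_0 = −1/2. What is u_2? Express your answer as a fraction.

−2867/2464

f'(u) = −6u + 1.
f(−1/2) = 15/4, f'(−1/2) = 4, so u_1 = (−1/2) − (15/4)/4 = −23/16.
f(−23/16) = −675/256, f'(−23/16) = 77/8, so u_2 = (−23/16) − (−675/256)/(77/8) = −2867/2464.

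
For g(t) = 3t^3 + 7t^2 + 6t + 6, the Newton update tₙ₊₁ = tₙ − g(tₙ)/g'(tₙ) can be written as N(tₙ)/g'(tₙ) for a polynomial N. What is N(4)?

g'(t) = 9t^2 + 14t + 6.
N(t) = t·g'(t) − g(t) = t·(9t^2 + 14t + 6) − (3t^3 + 7t^2 + 6t + 6) = 6t^3 + 7t^2 − 6.
N(4) = 490.

490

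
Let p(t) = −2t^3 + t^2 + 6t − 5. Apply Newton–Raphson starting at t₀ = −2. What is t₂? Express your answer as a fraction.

−182953/98846

p'(t) = −6t^2 + 2t + 6.
p(−2) = 3, p'(−2) = −22, so t₁ = (−2) − 3/(−22) = −41/22.
p(−41/22) = 315/1331, p'(−41/22) = −4493/242, so t₂ = (−41/22) − (315/1331)/(−4493/242) = −182953/98846.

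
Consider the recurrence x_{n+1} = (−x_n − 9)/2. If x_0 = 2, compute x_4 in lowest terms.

−43/16

x_1 = (−2 − 9)/2 = −11/2.
x_2 = (−(−11/2) − 9)/2 = −7/4.
x_3 = (−(−7/4) − 9)/2 = −29/8.
x_4 = (−(−29/8) − 9)/2 = −43/16.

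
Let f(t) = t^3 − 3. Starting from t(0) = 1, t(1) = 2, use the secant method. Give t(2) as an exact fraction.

9/7

f(1) = −2, f(2) = 5. t(2) = 2 − 5·(2 − 1)/(5 − (−2)) = 9/7.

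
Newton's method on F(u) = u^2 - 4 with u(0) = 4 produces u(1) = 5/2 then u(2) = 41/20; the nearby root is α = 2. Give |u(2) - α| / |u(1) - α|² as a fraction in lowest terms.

u(1) - α = 5/2 - 2 = 1/2, so |u(1) - α| = 1/2.
u(2) - α = 41/20 - 2 = 1/20, so |u(2) - α| = 1/20.
|u(1) - α|² = 1/4.
Ratio = (1/20) / (1/4) = 1/5.

1/5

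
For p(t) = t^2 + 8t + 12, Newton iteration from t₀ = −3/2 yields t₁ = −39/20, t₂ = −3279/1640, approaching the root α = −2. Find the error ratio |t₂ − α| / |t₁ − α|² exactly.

t₁ − α = −39/20 − (−2) = −39/20 + 2 = 1/20, so |t₁ − α| = 1/20.
t₂ − α = −3279/1640 − (−2) = −3279/1640 + 2 = 1/1640, so |t₂ − α| = 1/1640.
|t₁ − α|² = 1/400.
Ratio = (1/1640) / (1/400) = 10/41.

10/41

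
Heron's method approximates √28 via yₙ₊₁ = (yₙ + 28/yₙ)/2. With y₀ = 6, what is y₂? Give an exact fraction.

127/24

y₁ = (6 + 28/6)/2 = 16/3.
y₂ = (16/3 + 28/(16/3))/2 = 127/24.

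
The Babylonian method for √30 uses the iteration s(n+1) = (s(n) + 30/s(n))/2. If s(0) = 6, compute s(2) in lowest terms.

241/44

s(1) = (6 + 30/6)/2 = 11/2.
s(2) = (11/2 + 30/(11/2))/2 = 241/44.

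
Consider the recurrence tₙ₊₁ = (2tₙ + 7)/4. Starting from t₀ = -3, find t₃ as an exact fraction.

t₁ = (2·(-3) + 7)/4 = 1/4.
t₂ = (2·(1/4) + 7)/4 = 15/8.
t₃ = (2·(15/8) + 7)/4 = 43/16.

43/16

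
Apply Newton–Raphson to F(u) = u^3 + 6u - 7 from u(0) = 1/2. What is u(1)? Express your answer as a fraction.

29/27

F'(u) = 3u^2 + 6.
F(1/2) = -31/8, F'(1/2) = 27/4, so u(1) = (1/2) - (-31/8)/(27/4) = 29/27.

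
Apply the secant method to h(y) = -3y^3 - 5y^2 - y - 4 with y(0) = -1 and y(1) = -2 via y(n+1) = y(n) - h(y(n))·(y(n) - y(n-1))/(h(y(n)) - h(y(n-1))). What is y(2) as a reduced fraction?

h(-1) = -5, h(-2) = 2. y(2) = (-2) - 2·((-2) - (-1))/(2 - (-5)) = -12/7.

-12/7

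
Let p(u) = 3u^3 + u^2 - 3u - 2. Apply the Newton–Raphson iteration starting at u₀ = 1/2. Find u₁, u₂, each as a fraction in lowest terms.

p'(u) = 9u^2 + 2u - 3.
p(1/2) = -23/8, p'(1/2) = 1/4, so u₁ = (1/2) - (-23/8)/(1/4) = 12.
p(12) = 5290, p'(12) = 1317, so u₂ = 12 - 5290/1317 = 10514/1317.

u₁ = 12, u₂ = 10514/1317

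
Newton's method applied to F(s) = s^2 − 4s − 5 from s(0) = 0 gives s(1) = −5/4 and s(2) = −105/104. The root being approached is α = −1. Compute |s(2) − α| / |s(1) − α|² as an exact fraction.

2/13

s(1) − α = −5/4 − (−1) = −5/4 + 1 = −1/4, so |s(1) − α| = 1/4.
s(2) − α = −105/104 − (−1) = −105/104 + 1 = −1/104, so |s(2) − α| = 1/104.
|s(1) − α|² = 1/16.
Ratio = (1/104) / (1/16) = 2/13.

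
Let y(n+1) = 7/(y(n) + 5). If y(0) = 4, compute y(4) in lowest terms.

y(1) = 7/(4 + 5) = 7/9.
y(2) = 7/(7/9 + 5) = 63/52.
y(3) = 7/(63/52 + 5) = 364/323.
y(4) = 7/(364/323 + 5) = 2261/1979.

2261/1979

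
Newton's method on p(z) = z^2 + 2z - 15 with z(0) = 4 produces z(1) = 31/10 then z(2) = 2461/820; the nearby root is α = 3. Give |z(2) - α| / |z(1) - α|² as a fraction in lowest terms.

z(1) - α = 31/10 - 3 = 1/10, so |z(1) - α| = 1/10.
z(2) - α = 2461/820 - 3 = 1/820, so |z(2) - α| = 1/820.
|z(1) - α|² = 1/100.
Ratio = (1/820) / (1/100) = 5/41.

5/41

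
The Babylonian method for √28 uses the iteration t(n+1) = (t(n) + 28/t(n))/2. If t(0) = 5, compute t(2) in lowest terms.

5609/1060

t(1) = (5 + 28/5)/2 = 53/10.
t(2) = (53/10 + 28/(53/10))/2 = 5609/1060.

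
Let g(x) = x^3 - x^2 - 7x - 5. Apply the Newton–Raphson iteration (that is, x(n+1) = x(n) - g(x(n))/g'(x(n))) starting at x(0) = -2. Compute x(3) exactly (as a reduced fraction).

-516545/354753

g'(x) = 3x^2 - 2x - 7.
g(-2) = -3, g'(-2) = 9, so x(1) = (-2) - (-3)/9 = -5/3.
g(-5/3) = -20/27, g'(-5/3) = 14/3, so x(2) = (-5/3) - (-20/27)/(14/3) = -95/63.
g(-95/63) = -36800/250047, g'(-95/63) = 3754/1323, so x(3) = (-95/63) - (-36800/250047)/(3754/1323) = -516545/354753.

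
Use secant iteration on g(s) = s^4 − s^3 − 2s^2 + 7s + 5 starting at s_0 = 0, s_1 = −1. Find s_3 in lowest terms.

g(0) = 5, g(−1) = −2. s_2 = (−1) − (−2)·((−1) − 0)/((−2) − 5) = −5/7.
g(−1) = −2, g(−5/7) = −950/2401. s_3 = (−5/7) − (−950/2401)·((−5/7) − (−1))/((−950/2401) − (−2)) = −620/963.

−620/963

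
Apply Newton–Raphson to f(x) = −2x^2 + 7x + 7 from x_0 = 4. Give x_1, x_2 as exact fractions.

x_1 = 13/3, x_2 = 401/93

f'(x) = −4x + 7.
f(4) = 3, f'(4) = −9, so x_1 = 4 − 3/(−9) = 13/3.
f(13/3) = −2/9, f'(13/3) = −31/3, so x_2 = (13/3) − (−2/9)/(−31/3) = 401/93.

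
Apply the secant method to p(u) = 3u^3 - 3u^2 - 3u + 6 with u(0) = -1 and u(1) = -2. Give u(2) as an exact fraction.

-10/9

p(-1) = 3, p(-2) = -24. u(2) = (-2) - (-24)·((-2) - (-1))/((-24) - 3) = -10/9.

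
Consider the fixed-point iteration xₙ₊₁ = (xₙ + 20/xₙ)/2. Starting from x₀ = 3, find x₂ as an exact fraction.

1561/348

x₁ = (3 + 20/3)/2 = 29/6.
x₂ = (29/6 + 20/(29/6))/2 = 1561/348.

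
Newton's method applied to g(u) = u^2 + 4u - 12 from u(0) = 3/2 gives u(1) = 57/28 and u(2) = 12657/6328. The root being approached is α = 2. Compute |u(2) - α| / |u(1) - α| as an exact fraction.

u(1) - α = 57/28 - 2 = 1/28, so |u(1) - α| = 1/28.
u(2) - α = 12657/6328 - 2 = 1/6328, so |u(2) - α| = 1/6328.
Ratio = (1/6328) / (1/28) = 1/226.

1/226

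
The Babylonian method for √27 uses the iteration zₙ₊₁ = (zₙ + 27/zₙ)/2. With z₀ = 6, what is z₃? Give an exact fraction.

z₁ = (6 + 27/6)/2 = 21/4.
z₂ = (21/4 + 27/(21/4))/2 = 291/56.
z₃ = (291/56 + 27/(291/56))/2 = 56451/10864.

56451/10864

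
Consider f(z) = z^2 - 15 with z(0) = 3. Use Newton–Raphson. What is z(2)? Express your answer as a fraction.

f'(z) = 2z.
f(3) = -6, f'(3) = 6, so z(1) = 3 - (-6)/6 = 4.
f(4) = 1, f'(4) = 8, so z(2) = 4 - 1/8 = 31/8.

31/8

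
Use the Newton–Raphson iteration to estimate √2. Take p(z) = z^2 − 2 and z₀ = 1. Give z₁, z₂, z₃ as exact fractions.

p'(z) = 2z.
p(1) = −1, p'(1) = 2, so z₁ = 1 − (−1)/2 = 3/2.
p(3/2) = 1/4, p'(3/2) = 3, so z₂ = (3/2) − (1/4)/3 = 17/12.
p(17/12) = 1/144, p'(17/12) = 17/6, so z₃ = (17/12) − (1/144)/(17/6) = 577/408.

z₁ = 3/2, z₂ = 17/12, z₃ = 577/408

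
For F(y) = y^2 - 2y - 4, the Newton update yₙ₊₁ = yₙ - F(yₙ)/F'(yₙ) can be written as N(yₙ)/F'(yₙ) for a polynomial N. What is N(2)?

8

F'(y) = 2y - 2.
N(y) = y·F'(y) - F(y) = y·(2y - 2) - (y^2 - 2y - 4) = y^2 + 4.
N(2) = 8.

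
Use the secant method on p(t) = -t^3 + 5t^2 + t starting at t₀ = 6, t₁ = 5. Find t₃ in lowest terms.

6480/1247

p(6) = -30, p(5) = 5. t₂ = 5 - 5·(5 - 6)/(5 - (-30)) = 36/7.
p(5) = 5, p(36/7) = 468/343. t₃ = (36/7) - (468/343)·((36/7) - 5)/((468/343) - 5) = 6480/1247.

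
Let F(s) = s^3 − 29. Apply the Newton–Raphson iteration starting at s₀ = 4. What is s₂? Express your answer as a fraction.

F'(s) = 3s^2.
F(4) = 35, F'(4) = 48, so s₁ = 4 − 35/48 = 157/48.
F(157/48) = 662725/110592, F'(157/48) = 24649/768, so s₂ = (157/48) − (662725/110592)/(24649/768) = 5473477/1774728.

5473477/1774728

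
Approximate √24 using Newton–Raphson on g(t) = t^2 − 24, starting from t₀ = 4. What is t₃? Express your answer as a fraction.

g'(t) = 2t.
g(4) = −8, g'(4) = 8, so t₁ = 4 − (−8)/8 = 5.
g(5) = 1, g'(5) = 10, so t₂ = 5 − 1/10 = 49/10.
g(49/10) = 1/100, g'(49/10) = 49/5, so t₃ = (49/10) − (1/100)/(49/5) = 4801/980.

4801/980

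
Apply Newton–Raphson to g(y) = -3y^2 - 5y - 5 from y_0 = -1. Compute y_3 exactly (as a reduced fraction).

g'(y) = -6y - 5.
g(-1) = -3, g'(-1) = 1, so y_1 = (-1) - (-3)/1 = 2.
g(2) = -27, g'(2) = -17, so y_2 = 2 - (-27)/(-17) = 7/17.
g(7/17) = -2187/289, g'(7/17) = -127/17, so y_3 = (7/17) - (-2187/289)/(-127/17) = -1298/2159.

-1298/2159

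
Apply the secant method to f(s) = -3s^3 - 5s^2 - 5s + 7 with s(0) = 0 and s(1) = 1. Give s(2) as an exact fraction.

7/13

f(0) = 7, f(1) = -6. s(2) = 1 - (-6)·(1 - 0)/((-6) - 7) = 7/13.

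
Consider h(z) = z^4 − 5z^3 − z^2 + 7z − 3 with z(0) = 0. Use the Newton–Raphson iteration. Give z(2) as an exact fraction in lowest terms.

h'(z) = 4z^3 − 15z^2 − 2z + 7.
h(0) = −3, h'(0) = 7, so z(1) = 0 − (−3)/7 = 3/7.
h(3/7) = −1305/2401, h'(3/7) = 1270/343, so z(2) = (3/7) − (−1305/2401)/(1270/343) = 1023/1778.

1023/1778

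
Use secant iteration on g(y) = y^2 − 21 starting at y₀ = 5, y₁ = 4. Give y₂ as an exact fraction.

g(5) = 4, g(4) = −5. y₂ = 4 − (−5)·(4 − 5)/((−5) − 4) = 41/9.

41/9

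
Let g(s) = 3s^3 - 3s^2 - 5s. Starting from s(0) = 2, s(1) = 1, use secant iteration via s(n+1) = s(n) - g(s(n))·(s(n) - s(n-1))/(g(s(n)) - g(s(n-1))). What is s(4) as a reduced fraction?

g(2) = 2, g(1) = -5. s(2) = 1 - (-5)·(1 - 2)/((-5) - 2) = 12/7.
g(1) = -5, g(12/7) = -780/343. s(3) = (12/7) - (-780/343)·((12/7) - 1)/((-780/343) - (-5)) = 432/187.
g(12/7) = -780/343, g(432/187) = 61635600/6539203. s(4) = (432/187) - (61635600/6539203)·((432/187) - (12/7))/((61635600/6539203) - (-780/343)) = 61570368/33643063.

61570368/33643063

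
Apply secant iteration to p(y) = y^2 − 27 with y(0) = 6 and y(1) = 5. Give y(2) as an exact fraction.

p(6) = 9, p(5) = −2. y(2) = 5 − (−2)·(5 − 6)/((−2) − 9) = 57/11.

57/11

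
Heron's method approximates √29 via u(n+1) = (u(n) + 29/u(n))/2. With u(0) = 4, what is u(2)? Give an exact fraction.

u(1) = (4 + 29/4)/2 = 45/8.
u(2) = (45/8 + 29/(45/8))/2 = 3881/720.

3881/720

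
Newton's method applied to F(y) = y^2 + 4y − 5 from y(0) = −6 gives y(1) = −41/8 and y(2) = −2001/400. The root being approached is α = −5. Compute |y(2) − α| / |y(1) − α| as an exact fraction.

y(1) − α = −41/8 − (−5) = −41/8 + 5 = −1/8, so |y(1) − α| = 1/8.
y(2) − α = −2001/400 − (−5) = −2001/400 + 5 = −1/400, so |y(2) − α| = 1/400.
Ratio = (1/400) / (1/8) = 1/50.

1/50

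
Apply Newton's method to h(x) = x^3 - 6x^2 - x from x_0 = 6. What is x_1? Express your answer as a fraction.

216/35

h'(x) = 3x^2 - 12x - 1.
h(6) = -6, h'(6) = 35, so x_1 = 6 - (-6)/35 = 216/35.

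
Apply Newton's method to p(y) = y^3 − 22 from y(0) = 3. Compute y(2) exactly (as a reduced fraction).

655489/233928

p'(y) = 3y^2.
p(3) = 5, p'(3) = 27, so y(1) = 3 − 5/27 = 76/27.
p(76/27) = 5950/19683, p'(76/27) = 5776/243, so y(2) = (76/27) − (5950/19683)/(5776/243) = 655489/233928.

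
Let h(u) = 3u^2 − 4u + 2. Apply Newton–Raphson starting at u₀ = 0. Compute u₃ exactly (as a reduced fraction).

h'(u) = 6u − 4.
h(0) = 2, h'(0) = −4, so u₁ = 0 − 2/(−4) = 1/2.
h(1/2) = 3/4, h'(1/2) = −1, so u₂ = (1/2) − (3/4)/(−1) = 5/4.
h(5/4) = 27/16, h'(5/4) = 7/2, so u₃ = (5/4) − (27/16)/(7/2) = 43/56.

43/56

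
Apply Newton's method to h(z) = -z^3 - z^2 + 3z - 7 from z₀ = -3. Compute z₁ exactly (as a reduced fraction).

h'(z) = -3z^2 - 2z + 3.
h(-3) = 2, h'(-3) = -18, so z₁ = (-3) - 2/(-18) = -26/9.

-26/9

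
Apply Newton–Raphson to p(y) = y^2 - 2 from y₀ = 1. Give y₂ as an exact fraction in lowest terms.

17/12

p'(y) = 2y.
p(1) = -1, p'(1) = 2, so y₁ = 1 - (-1)/2 = 3/2.
p(3/2) = 1/4, p'(3/2) = 3, so y₂ = (3/2) - (1/4)/3 = 17/12.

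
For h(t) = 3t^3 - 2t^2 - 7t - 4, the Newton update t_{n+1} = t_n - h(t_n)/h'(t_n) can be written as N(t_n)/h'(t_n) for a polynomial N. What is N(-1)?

-4

h'(t) = 9t^2 - 4t - 7.
N(t) = t·h'(t) - h(t) = t·(9t^2 - 4t - 7) - (3t^3 - 2t^2 - 7t - 4) = 6t^3 - 2t^2 + 4.
N(-1) = -4.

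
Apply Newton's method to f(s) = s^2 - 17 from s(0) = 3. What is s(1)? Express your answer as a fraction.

f'(s) = 2s.
f(3) = -8, f'(3) = 6, so s(1) = 3 - (-8)/6 = 13/3.

13/3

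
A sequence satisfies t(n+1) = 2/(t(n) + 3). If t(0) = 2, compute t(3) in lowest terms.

34/61

t(1) = 2/(2 + 3) = 2/5.
t(2) = 2/(2/5 + 3) = 10/17.
t(3) = 2/(10/17 + 3) = 34/61.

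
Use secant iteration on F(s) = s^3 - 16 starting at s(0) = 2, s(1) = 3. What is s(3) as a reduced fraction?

F(2) = -8, F(3) = 11. s(2) = 3 - 11·(3 - 2)/(11 - (-8)) = 46/19.
F(3) = 11, F(46/19) = -12408/6859. s(3) = (46/19) - (-12408/6859)·((46/19) - 3)/((-12408/6859) - 11) = 19990/7987.

19990/7987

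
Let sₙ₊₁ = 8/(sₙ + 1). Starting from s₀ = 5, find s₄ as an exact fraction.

s₁ = 8/(5 + 1) = 4/3.
s₂ = 8/(4/3 + 1) = 24/7.
s₃ = 8/(24/7 + 1) = 56/31.
s₄ = 8/(56/31 + 1) = 248/87.

248/87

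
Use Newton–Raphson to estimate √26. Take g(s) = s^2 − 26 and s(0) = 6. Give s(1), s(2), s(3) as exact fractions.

s(1) = 31/6, s(2) = 1897/372, s(3) = 7196593/1411368

g'(s) = 2s.
g(6) = 10, g'(6) = 12, so s(1) = 6 − 10/12 = 31/6.
g(31/6) = 25/36, g'(31/6) = 31/3, so s(2) = (31/6) − (25/36)/(31/3) = 1897/372.
g(1897/372) = 625/138384, g'(1897/372) = 1897/186, so s(3) = (1897/372) − (625/138384)/(1897/186) = 7196593/1411368.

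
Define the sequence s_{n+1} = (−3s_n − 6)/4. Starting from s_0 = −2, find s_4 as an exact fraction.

s_1 = (−3·(−2) − 6)/4 = 0.
s_2 = (−3·0 − 6)/4 = −3/2.
s_3 = (−3·(−3/2) − 6)/4 = −3/8.
s_4 = (−3·(−3/8) − 6)/4 = −39/32.

−39/32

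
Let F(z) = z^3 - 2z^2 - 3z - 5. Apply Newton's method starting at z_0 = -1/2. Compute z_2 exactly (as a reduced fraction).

-10399/932

F'(z) = 3z^2 - 4z - 3.
F(-1/2) = -33/8, F'(-1/2) = -1/4, so z_1 = (-1/2) - (-33/8)/(-1/4) = -17.
F(-17) = -5445, F'(-17) = 932, so z_2 = (-17) - (-5445)/932 = -10399/932.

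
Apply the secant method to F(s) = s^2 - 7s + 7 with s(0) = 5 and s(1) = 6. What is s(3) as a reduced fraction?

F(5) = -3, F(6) = 1. s(2) = 6 - 1·(6 - 5)/(1 - (-3)) = 23/4.
F(6) = 1, F(23/4) = -3/16. s(3) = (23/4) - (-3/16)·((23/4) - 6)/((-3/16) - 1) = 110/19.

110/19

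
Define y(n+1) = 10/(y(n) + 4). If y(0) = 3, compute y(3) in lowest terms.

y(1) = 10/(3 + 4) = 10/7.
y(2) = 10/(10/7 + 4) = 35/19.
y(3) = 10/(35/19 + 4) = 190/111.

190/111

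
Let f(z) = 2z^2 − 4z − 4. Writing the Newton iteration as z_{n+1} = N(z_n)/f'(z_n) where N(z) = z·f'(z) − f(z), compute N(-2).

f'(z) = 4z − 4.
N(z) = z·f'(z) − f(z) = z·(4z − 4) − (2z^2 − 4z − 4) = 2z^2 + 4.
N(-2) = 12.

12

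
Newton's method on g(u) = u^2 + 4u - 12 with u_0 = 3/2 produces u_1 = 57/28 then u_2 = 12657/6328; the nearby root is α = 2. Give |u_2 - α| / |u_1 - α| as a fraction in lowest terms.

1/226

u_1 - α = 57/28 - 2 = 1/28, so |u_1 - α| = 1/28.
u_2 - α = 12657/6328 - 2 = 1/6328, so |u_2 - α| = 1/6328.
Ratio = (1/6328) / (1/28) = 1/226.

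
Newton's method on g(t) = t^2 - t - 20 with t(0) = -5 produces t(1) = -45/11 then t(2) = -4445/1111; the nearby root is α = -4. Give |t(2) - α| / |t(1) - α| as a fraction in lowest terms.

t(1) - α = -45/11 - (-4) = -45/11 + 4 = -1/11, so |t(1) - α| = 1/11.
t(2) - α = -4445/1111 - (-4) = -4445/1111 + 4 = -1/1111, so |t(2) - α| = 1/1111.
Ratio = (1/1111) / (1/11) = 1/101.

1/101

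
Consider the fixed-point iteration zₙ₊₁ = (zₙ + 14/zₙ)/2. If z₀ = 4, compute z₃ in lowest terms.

403201/107760

z₁ = (4 + 14/4)/2 = 15/4.
z₂ = (15/4 + 14/(15/4))/2 = 449/120.
z₃ = (449/120 + 14/(449/120))/2 = 403201/107760.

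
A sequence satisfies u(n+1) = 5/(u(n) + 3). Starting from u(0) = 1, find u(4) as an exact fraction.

355/298

u(1) = 5/(1 + 3) = 5/4.
u(2) = 5/(5/4 + 3) = 20/17.
u(3) = 5/(20/17 + 3) = 85/71.
u(4) = 5/(85/71 + 3) = 355/298.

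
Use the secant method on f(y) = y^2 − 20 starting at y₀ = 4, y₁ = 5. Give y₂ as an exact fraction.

40/9

f(4) = −4, f(5) = 5. y₂ = 5 − 5·(5 − 4)/(5 − (−4)) = 40/9.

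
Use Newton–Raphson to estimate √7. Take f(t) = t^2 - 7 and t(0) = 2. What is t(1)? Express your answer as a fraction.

11/4

f'(t) = 2t.
f(2) = -3, f'(2) = 4, so t(1) = 2 - (-3)/4 = 11/4.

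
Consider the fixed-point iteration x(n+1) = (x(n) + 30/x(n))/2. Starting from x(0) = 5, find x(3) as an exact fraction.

116161/21208

x(1) = (5 + 30/5)/2 = 11/2.
x(2) = (11/2 + 30/(11/2))/2 = 241/44.
x(3) = (241/44 + 30/(241/44))/2 = 116161/21208.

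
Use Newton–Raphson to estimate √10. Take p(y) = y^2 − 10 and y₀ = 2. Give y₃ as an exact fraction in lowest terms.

15761/4984

p'(y) = 2y.
p(2) = −6, p'(2) = 4, so y₁ = 2 − (−6)/4 = 7/2.
p(7/2) = 9/4, p'(7/2) = 7, so y₂ = (7/2) − (9/4)/7 = 89/28.
p(89/28) = 81/784, p'(89/28) = 89/14, so y₃ = (89/28) − (81/784)/(89/14) = 15761/4984.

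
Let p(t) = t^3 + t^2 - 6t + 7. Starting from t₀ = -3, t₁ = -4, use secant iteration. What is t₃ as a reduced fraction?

p(-3) = 7, p(-4) = -17. t₂ = (-4) - (-17)·((-4) - (-3))/((-17) - 7) = -79/24.
p(-4) = -17, p(-79/24) = 26537/13824. t₃ = (-79/24) - (26537/13824)·((-79/24) - (-4))/((26537/13824) - (-17)) = -3044/905.

-3044/905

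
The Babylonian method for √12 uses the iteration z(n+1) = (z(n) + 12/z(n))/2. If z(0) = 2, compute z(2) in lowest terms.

z(1) = (2 + 12/2)/2 = 4.
z(2) = (4 + 12/4)/2 = 7/2.

7/2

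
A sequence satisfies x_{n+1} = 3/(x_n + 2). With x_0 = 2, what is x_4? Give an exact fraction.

x_1 = 3/(2 + 2) = 3/4.
x_2 = 3/(3/4 + 2) = 12/11.
x_3 = 3/(12/11 + 2) = 33/34.
x_4 = 3/(33/34 + 2) = 102/101.

102/101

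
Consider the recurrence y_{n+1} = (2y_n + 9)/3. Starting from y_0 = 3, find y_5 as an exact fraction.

665/81

y_1 = (2·3 + 9)/3 = 5.
y_2 = (2·5 + 9)/3 = 19/3.
y_3 = (2·(19/3) + 9)/3 = 65/9.
y_4 = (2·(65/9) + 9)/3 = 211/27.
y_5 = (2·(211/27) + 9)/3 = 665/81.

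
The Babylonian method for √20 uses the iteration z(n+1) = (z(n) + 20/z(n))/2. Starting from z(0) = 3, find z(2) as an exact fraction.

z(1) = (3 + 20/3)/2 = 29/6.
z(2) = (29/6 + 20/(29/6))/2 = 1561/348.

1561/348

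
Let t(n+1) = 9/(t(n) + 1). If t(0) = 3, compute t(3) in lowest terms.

t(1) = 9/(3 + 1) = 9/4.
t(2) = 9/(9/4 + 1) = 36/13.
t(3) = 9/(36/13 + 1) = 117/49.

117/49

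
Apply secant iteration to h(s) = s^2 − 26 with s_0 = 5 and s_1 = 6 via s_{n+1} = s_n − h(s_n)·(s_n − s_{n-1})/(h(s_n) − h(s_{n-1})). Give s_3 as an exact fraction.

311/61

h(5) = −1, h(6) = 10. s_2 = 6 − 10·(6 − 5)/(10 − (−1)) = 56/11.
h(6) = 10, h(56/11) = −10/121. s_3 = (56/11) − (−10/121)·((56/11) − 6)/((−10/121) − 10) = 311/61.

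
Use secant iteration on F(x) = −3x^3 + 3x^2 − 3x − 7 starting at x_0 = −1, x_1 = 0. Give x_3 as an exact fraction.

F(−1) = 2, F(0) = −7. x_2 = 0 − (−7)·(0 − (−1))/((−7) − 2) = −7/9.
F(0) = −7, F(−7/9) = −350/243. x_3 = (−7/9) − (−350/243)·((−7/9) − 0)/((−350/243) − (−7)) = −189/193.

−189/193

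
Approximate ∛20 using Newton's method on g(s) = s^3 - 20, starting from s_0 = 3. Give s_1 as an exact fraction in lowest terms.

g'(s) = 3s^2.
g(3) = 7, g'(3) = 27, so s_1 = 3 - 7/27 = 74/27.

74/27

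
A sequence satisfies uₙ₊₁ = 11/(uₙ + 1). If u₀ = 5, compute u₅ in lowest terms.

u₁ = 11/(5 + 1) = 11/6.
u₂ = 11/(11/6 + 1) = 66/17.
u₃ = 11/(66/17 + 1) = 187/83.
u₄ = 11/(187/83 + 1) = 913/270.
u₅ = 11/(913/270 + 1) = 2970/1183.

2970/1183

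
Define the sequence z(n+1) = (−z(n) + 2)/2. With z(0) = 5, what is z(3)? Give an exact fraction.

z(1) = (−5 + 2)/2 = −3/2.
z(2) = (−(−3/2) + 2)/2 = 7/4.
z(3) = (−(7/4) + 2)/2 = 1/8.

1/8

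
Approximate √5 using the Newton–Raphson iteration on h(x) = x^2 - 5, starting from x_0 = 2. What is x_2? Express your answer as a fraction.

h'(x) = 2x.
h(2) = -1, h'(2) = 4, so x_1 = 2 - (-1)/4 = 9/4.
h(9/4) = 1/16, h'(9/4) = 9/2, so x_2 = (9/4) - (1/16)/(9/2) = 161/72.

161/72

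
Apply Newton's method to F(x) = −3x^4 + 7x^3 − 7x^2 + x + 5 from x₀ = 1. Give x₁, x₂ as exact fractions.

F'(x) = −12x^3 + 21x^2 − 14x + 1.
F(1) = 3, F'(1) = −4, so x₁ = 1 − 3/(−4) = 7/4.
F(7/4) = −1359/256, F'(7/4) = −47/2, so x₂ = (7/4) − (−1359/256)/(−47/2) = 9169/6016.

x₁ = 7/4, x₂ = 9169/6016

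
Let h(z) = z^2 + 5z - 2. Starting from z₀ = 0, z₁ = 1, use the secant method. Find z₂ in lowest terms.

h(0) = -2, h(1) = 4. z₂ = 1 - 4·(1 - 0)/(4 - (-2)) = 1/3.

1/3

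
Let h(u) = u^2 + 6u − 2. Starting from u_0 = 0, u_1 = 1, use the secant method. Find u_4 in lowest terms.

h(0) = −2, h(1) = 5. u_2 = 1 − 5·(1 − 0)/(5 − (−2)) = 2/7.
h(1) = 5, h(2/7) = −10/49. u_3 = (2/7) − (−10/49)·((2/7) − 1)/((−10/49) − 5) = 16/51.
h(2/7) = −10/49, h(16/51) = −50/2601. u_4 = (16/51) − (−50/2601)·((16/51) − (2/7))/((−50/2601) − (−10/49)) = 373/1178.

373/1178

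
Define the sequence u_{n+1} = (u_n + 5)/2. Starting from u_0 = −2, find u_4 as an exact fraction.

u_1 = ((−2) + 5)/2 = 3/2.
u_2 = ((3/2) + 5)/2 = 13/4.
u_3 = ((13/4) + 5)/2 = 33/8.
u_4 = ((33/8) + 5)/2 = 73/16.

73/16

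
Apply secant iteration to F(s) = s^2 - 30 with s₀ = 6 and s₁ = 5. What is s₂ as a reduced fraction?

F(6) = 6, F(5) = -5. s₂ = 5 - (-5)·(5 - 6)/((-5) - 6) = 60/11.

60/11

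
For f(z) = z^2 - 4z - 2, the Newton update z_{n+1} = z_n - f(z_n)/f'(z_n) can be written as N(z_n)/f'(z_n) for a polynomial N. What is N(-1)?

f'(z) = 2z - 4.
N(z) = z·f'(z) - f(z) = z·(2z - 4) - (z^2 - 4z - 2) = z^2 + 2.
N(-1) = 3.

3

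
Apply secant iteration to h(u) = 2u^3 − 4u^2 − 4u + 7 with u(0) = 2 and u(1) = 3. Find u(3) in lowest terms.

235/111

h(2) = −1, h(3) = 13. u(2) = 3 − 13·(3 − 2)/(13 − (−1)) = 29/14.
h(3) = 13, h(29/14) = −923/1372. u(3) = (29/14) − (−923/1372)·((29/14) − 3)/((−923/1372) − 13) = 235/111.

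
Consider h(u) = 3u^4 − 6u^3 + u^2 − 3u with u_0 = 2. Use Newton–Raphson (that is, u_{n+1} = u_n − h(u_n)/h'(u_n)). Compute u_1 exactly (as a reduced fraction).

52/25

h'(u) = 12u^3 − 18u^2 + 2u − 3.
h(2) = −2, h'(2) = 25, so u_1 = 2 − (−2)/25 = 52/25.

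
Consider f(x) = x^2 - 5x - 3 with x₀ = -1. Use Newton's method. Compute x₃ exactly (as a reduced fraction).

f'(x) = 2x - 5.
f(-1) = 3, f'(-1) = -7, so x₁ = (-1) - 3/(-7) = -4/7.
f(-4/7) = 9/49, f'(-4/7) = -43/7, so x₂ = (-4/7) - (9/49)/(-43/7) = -163/301.
f(-163/301) = 81/90601, f'(-163/301) = -1831/301, so x₃ = (-163/301) - (81/90601)/(-1831/301) = -298372/551131.

-298372/551131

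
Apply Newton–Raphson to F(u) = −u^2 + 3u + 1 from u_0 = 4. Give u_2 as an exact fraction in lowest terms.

F'(u) = −2u + 3.
F(4) = −3, F'(4) = −5, so u_1 = 4 − (−3)/(−5) = 17/5.
F(17/5) = −9/25, F'(17/5) = −19/5, so u_2 = (17/5) − (−9/25)/(−19/5) = 314/95.

314/95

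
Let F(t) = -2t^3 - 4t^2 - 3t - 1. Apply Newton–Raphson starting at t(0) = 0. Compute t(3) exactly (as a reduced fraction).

F'(t) = -6t^2 - 8t - 3.
F(0) = -1, F'(0) = -3, so t(1) = 0 - (-1)/(-3) = -1/3.
F(-1/3) = -10/27, F'(-1/3) = -1, so t(2) = (-1/3) - (-10/27)/(-1) = -19/27.
F(-19/27) = -3400/19683, F'(-19/27) = -83/243, so t(3) = (-19/27) - (-3400/19683)/(-83/243) = -8131/6723.

-8131/6723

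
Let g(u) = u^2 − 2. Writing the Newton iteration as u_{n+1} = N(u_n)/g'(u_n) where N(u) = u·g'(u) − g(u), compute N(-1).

g'(u) = 2u.
N(u) = u·g'(u) − g(u) = u·(2u) − (u^2 − 2) = u^2 + 2.
N(-1) = 3.

3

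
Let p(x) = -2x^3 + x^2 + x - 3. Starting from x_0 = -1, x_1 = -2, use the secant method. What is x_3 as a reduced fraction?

p(-1) = -1, p(-2) = 15. x_2 = (-2) - 15·((-2) - (-1))/(15 - (-1)) = -17/16.
p(-2) = 15, p(-17/16) = -1095/2048. x_3 = (-17/16) - (-1095/2048)·((-17/16) - (-2))/((-1095/2048) - 15) = -774/707.

-774/707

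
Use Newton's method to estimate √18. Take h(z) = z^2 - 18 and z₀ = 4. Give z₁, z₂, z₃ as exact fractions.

z₁ = 17/4, z₂ = 577/136, z₃ = 665857/156944

h'(z) = 2z.
h(4) = -2, h'(4) = 8, so z₁ = 4 - (-2)/8 = 17/4.
h(17/4) = 1/16, h'(17/4) = 17/2, so z₂ = (17/4) - (1/16)/(17/2) = 577/136.
h(577/136) = 1/18496, h'(577/136) = 577/68, so z₃ = (577/136) - (1/18496)/(577/68) = 665857/156944.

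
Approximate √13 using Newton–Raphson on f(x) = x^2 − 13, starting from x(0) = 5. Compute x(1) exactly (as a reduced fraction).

f'(x) = 2x.
f(5) = 12, f'(5) = 10, so x(1) = 5 − 12/10 = 19/5.

19/5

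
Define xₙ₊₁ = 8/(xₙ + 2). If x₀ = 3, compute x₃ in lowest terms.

36/19

x₁ = 8/(3 + 2) = 8/5.
x₂ = 8/(8/5 + 2) = 20/9.
x₃ = 8/(20/9 + 2) = 36/19.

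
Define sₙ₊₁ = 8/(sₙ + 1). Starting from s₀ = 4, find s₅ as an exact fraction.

s₁ = 8/(4 + 1) = 8/5.
s₂ = 8/(8/5 + 1) = 40/13.
s₃ = 8/(40/13 + 1) = 104/53.
s₄ = 8/(104/53 + 1) = 424/157.
s₅ = 8/(424/157 + 1) = 1256/581.

1256/581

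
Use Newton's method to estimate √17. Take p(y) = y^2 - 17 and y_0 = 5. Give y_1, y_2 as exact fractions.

p'(y) = 2y.
p(5) = 8, p'(5) = 10, so y_1 = 5 - 8/10 = 21/5.
p(21/5) = 16/25, p'(21/5) = 42/5, so y_2 = (21/5) - (16/25)/(42/5) = 433/105.

y_1 = 21/5, y_2 = 433/105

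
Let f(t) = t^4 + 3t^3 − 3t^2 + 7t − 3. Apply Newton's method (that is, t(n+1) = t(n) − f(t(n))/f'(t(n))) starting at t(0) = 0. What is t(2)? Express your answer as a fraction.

7257/15358

f'(t) = 4t^3 + 9t^2 − 6t + 7.
f(0) = −3, f'(0) = 7, so t(1) = 0 − (−3)/7 = 3/7.
f(3/7) = −675/2401, f'(3/7) = 2194/343, so t(2) = (3/7) − (−675/2401)/(2194/343) = 7257/15358.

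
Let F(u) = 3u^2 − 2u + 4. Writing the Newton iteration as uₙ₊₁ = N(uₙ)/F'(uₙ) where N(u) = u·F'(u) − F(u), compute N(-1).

−1

F'(u) = 6u − 2.
N(u) = u·F'(u) − F(u) = u·(6u − 2) − (3u^2 − 2u + 4) = 3u^2 − 4.
N(-1) = −1.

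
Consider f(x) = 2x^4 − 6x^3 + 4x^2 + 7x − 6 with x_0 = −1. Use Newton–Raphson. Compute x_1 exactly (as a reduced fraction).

−28/27

f'(x) = 8x^3 − 18x^2 + 8x + 7.
f(−1) = −1, f'(−1) = −27, so x_1 = (−1) − (−1)/(−27) = −28/27.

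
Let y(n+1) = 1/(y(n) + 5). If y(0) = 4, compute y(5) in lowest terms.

1241/6444

y(1) = 1/(4 + 5) = 1/9.
y(2) = 1/(1/9 + 5) = 9/46.
y(3) = 1/(9/46 + 5) = 46/239.
y(4) = 1/(46/239 + 5) = 239/1241.
y(5) = 1/(239/1241 + 5) = 1241/6444.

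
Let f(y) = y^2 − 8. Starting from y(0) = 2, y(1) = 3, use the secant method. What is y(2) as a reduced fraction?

f(2) = −4, f(3) = 1. y(2) = 3 − 1·(3 − 2)/(1 − (−4)) = 14/5.

14/5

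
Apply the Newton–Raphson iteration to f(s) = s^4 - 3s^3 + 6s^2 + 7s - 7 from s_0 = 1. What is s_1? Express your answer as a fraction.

5/7

f'(s) = 4s^3 - 9s^2 + 12s + 7.
f(1) = 4, f'(1) = 14, so s_1 = 1 - 4/14 = 5/7.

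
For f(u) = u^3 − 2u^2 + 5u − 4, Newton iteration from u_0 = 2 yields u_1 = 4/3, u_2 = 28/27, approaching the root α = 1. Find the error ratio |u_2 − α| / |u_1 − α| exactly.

1/9

u_1 − α = 4/3 − 1 = 1/3, so |u_1 − α| = 1/3.
u_2 − α = 28/27 − 1 = 1/27, so |u_2 − α| = 1/27.
Ratio = (1/27) / (1/3) = 1/9.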